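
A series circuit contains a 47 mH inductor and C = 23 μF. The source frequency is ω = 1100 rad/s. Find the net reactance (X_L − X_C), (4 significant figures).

X_L = ωL = 51.70 Ω
X_C = 1/(ωC) = 39.53 Ω
X = 51.70 − 39.53 = 12.17 Ω

12.17 Ω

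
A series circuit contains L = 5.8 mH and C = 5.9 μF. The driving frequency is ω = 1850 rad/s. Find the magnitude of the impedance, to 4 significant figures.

80.89 Ω

X_L = ωL = 10.73 Ω
X_C = 1/(ωC) = 91.62 Ω
Net reactance X = X_L − X_C = -80.89 Ω
Z = − j80.89 Ω
|Z| = √(0² + 80.89²) = 80.89 Ω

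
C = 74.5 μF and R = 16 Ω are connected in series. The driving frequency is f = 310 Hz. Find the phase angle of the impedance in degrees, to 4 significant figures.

ω = 2πf = 1948 rad/s
X_C = 1/(ωC) = 6.891 Ω
Z = 16.00 − j6.891 Ω
|Z| = √(16.00² + 6.891²) = 17.42 Ω
∠Z = arctan(-6.891/16.00) = -23.30°

-23.30°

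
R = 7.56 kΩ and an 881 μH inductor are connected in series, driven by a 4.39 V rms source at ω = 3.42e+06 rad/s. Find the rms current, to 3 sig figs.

X_L = ωL = 3010 Ω
Z = 7560 + j3010 Ω
|Z| = √(7560² + 3010²) = 8140 Ω
I = V/|Z| = 4.39/8140 = 539 μA

539 μA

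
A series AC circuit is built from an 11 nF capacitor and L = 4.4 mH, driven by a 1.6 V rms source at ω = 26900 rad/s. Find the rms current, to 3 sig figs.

X_L = ωL = 118 Ω
X_C = 1/(ωC) = 3380 Ω
Net reactance X = X_L − X_C = -3260 Ω
Z = − j3260 Ω
|Z| = √(0² + 3260²) = 3260 Ω
I = V/|Z| = 1.6/3260 = 491 μA

491 μA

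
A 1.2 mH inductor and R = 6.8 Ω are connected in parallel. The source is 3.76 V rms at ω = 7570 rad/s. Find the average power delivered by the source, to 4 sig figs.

2.079 W

X_L = ωL = 9.084 Ω
Parallel: admittances add. Y = 1/R + 1/(jωL)
Y = (0.1471 − j0.1101) S
|Y| = 0.1837 S → |Z| = 1/|Y| = 5.444 Ω, ∠Z = −∠Y = 36.82°
I = V/|Z| = 690.7 mA
P = VI cos φ = 3.76 × 0.6907 × cos(36.82°) = 2.079 W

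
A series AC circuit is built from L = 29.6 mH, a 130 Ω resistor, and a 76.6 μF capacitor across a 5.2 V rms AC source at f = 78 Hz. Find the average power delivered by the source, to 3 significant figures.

ω = 2πf = 490.1 rad/s
X_L = ωL = 14.5 Ω
X_C = 1/(ωC) = 26.6 Ω
Net reactance X = X_L − X_C = -12.1 Ω
Z = 130 − j12.1 Ω
|Z| = √(130² + 12.1²) = 131 Ω
∠Z = arctan(-12.1/130) = -5.33°
I = V/|Z| = 39.8 mA
P = VI cos φ = 5.2 × 0.0398 × cos(-5.33°) = 206 mW

206 mW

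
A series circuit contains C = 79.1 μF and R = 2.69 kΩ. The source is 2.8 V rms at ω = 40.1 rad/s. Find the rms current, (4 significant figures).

X_C = 1/(ωC) = 315.3 Ω
Z = 2690 − j315.3 Ω
|Z| = √(2690² + 315.3²) = 2708 Ω
I = V/|Z| = 2.8/2708 = 1.034 mA

1.034 mA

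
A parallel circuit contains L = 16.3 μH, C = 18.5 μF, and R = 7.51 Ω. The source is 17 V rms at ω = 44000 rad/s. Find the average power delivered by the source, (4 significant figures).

38.48 W

X_L = ωL = 0.7172 Ω
X_C = 1/(ωC) = 1.229 Ω
Parallel: admittances add. Y = 1/R + 1/(jωL) + jωC
Y = (0.1332 − j0.5803) S
|Y| = 0.5954 S → |Z| = 1/|Y| = 1.680 Ω, ∠Z = −∠Y = 77.08°
I = V/|Z| = 10.12 A
P = VI cos φ = 17 × 10.12 × cos(77.08°) = 38.48 W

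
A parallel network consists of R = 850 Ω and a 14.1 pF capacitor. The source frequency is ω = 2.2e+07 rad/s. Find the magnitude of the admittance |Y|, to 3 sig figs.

1.22 mS

X_C = 1/(ωC) = 3220 Ω
Parallel: admittances add. Y = 1/R + jωC
Y = (0.00118 + j0.000310) S
|Y| = 0.00122 S → |Z| = 1/|Y| = 822 Ω, ∠Z = −∠Y = -14.8°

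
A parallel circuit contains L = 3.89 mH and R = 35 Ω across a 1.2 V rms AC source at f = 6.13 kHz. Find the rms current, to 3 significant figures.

35.2 mA

ω = 2πf = 38520 rad/s
X_L = ωL = 150 Ω
Parallel: admittances add. Y = 1/R + 1/(jωL)
Y = (0.0286 − j0.00667) S
|Y| = 0.0293 S → |Z| = 1/|Y| = 34.1 Ω, ∠Z = −∠Y = 13.1°
I = V/|Z| = 1.2/34.1 = 35.2 mA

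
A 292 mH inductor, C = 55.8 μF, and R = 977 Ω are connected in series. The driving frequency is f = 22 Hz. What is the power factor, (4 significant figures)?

ω = 2πf = 138.2 rad/s
X_L = ωL = 40.36 Ω
X_C = 1/(ωC) = 129.6 Ω
Net reactance X = X_L − X_C = -89.28 Ω
Z = 977.0 − j89.28 Ω
|Z| = √(977.0² + 89.28²) = 981.1 Ω
∠Z = arctan(-89.28/977.0) = -5.222°
cos φ = cos(-5.222°) = 0.9959

0.9959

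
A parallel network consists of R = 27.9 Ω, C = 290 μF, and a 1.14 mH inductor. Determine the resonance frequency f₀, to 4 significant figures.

ω₀ = 1/√(LC) = 1/√(0.00114 × 0.00029) = 1739 rad/s
f₀ = ω₀/(2π) = 276.8 Hz

276.8 Hz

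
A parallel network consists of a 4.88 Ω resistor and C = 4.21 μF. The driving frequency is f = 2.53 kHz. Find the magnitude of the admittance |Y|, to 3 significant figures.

216 mS

ω = 2πf = 15900 rad/s
X_C = 1/(ωC) = 14.9 Ω
Parallel: admittances add. Y = 1/R + jωC
Y = (0.205 + j0.0669) S
|Y| = 0.216 S → |Z| = 1/|Y| = 4.64 Ω, ∠Z = −∠Y = -18.1°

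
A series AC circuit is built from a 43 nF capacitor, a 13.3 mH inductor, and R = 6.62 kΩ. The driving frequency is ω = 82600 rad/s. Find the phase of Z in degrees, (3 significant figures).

7.04°

X_L = ωL = 1100 Ω
X_C = 1/(ωC) = 282 Ω
Net reactance X = X_L − X_C = 817 Ω
Z = 6620 + j817 Ω
|Z| = √(6620² + 817²) = 6670 Ω
∠Z = arctan(817/6620) = 7.04°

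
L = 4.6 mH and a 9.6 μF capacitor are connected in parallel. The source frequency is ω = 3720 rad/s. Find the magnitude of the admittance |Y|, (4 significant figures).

22.73 mS

X_L = ωL = 17.11 Ω
X_C = 1/(ωC) = 28.00 Ω
Parallel: admittances add. Y = 1/(jωL) + jωC
Y = (0 − j0.02273) S
|Y| = 0.02273 S → |Z| = 1/|Y| = 44.00 Ω, ∠Z = −∠Y = 90.00°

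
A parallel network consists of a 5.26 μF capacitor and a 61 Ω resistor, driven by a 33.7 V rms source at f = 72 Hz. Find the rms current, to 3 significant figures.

ω = 2πf = 452.4 rad/s
X_C = 1/(ωC) = 420 Ω
Parallel: admittances add. Y = 1/R + jωC
Y = (0.0164 + j0.00238) S
|Y| = 0.0166 S → |Z| = 1/|Y| = 60.4 Ω, ∠Z = −∠Y = -8.26°
I = V/|Z| = 33.7/60.4 = 558 mA

558 mA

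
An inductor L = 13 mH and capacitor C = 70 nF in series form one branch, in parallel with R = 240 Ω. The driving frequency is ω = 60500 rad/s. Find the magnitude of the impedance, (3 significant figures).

X_L = ωL = 786 Ω
X_C = 1/(ωC) = 236 Ω
Branch 1: Z₁ = R = 240 Ω
Branch 2 (series LC): Z₂ = j(X_L − X_C) = j550 Ω
Parallel: Z = Z₁Z₂/(Z₁+Z₂), |Z| = 220 Ω, ∠Z = 23.6°

220 Ω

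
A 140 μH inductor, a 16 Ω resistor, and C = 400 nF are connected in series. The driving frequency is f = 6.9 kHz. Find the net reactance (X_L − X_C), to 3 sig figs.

ω = 2πf = 43350 rad/s
X_L = ωL = 6.07 Ω
X_C = 1/(ωC) = 57.7 Ω
X = 6.07 − 57.7 = -51.6 Ω

-51.6 Ω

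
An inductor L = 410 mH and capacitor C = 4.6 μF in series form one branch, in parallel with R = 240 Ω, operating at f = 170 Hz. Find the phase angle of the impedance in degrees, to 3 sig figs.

45.7°

ω = 2πf = 1068 rad/s
X_L = ωL = 438 Ω
X_C = 1/(ωC) = 204 Ω
Branch 1: Z₁ = R = 240 Ω
Branch 2 (series LC): Z₂ = j(X_L − X_C) = j234 Ω
Parallel: Z = Z₁Z₂/(Z₁+Z₂), |Z| = 168 Ω, ∠Z = 45.7°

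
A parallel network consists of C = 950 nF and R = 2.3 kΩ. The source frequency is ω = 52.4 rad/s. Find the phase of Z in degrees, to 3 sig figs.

-6.53°

X_C = 1/(ωC) = 20100 Ω
Parallel: admittances add. Y = 1/R + jωC
Y = (0.000435 + j4.98e-05) S
|Y| = 0.000438 S → |Z| = 1/|Y| = 2290 Ω, ∠Z = −∠Y = -6.53°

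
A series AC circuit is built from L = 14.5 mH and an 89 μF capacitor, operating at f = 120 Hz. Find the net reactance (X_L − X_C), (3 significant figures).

ω = 2πf = 754.0 rad/s
X_L = ωL = 10.9 Ω
X_C = 1/(ωC) = 14.9 Ω
X = 10.9 − 14.9 = -3.97 Ω

-3.97 Ω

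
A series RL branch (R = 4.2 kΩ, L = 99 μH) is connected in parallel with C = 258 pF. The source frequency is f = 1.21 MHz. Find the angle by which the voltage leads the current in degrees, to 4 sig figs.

ω = 2πf = 7.603e+06 rad/s
X_L = ωL = 752.7 Ω
X_C = 1/(ωC) = 509.8 Ω
Branch 1 (R+jX_L): Z₁ = 4200 + j752.7 Ω, |Z₁| = 4267 Ω
Branch 2 (−jX_C): Z₂ = −j509.8 Ω
Parallel: Z = Z₁Z₂/(Z₁+Z₂), |Z| = 517.1 Ω, ∠Z = -83.15°

-83.15°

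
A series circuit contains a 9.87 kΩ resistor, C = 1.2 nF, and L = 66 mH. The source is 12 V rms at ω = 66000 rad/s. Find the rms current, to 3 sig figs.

932 μA

X_L = ωL = 4360 Ω
X_C = 1/(ωC) = 12600 Ω
Net reactance X = X_L − X_C = -8270 Ω
Z = 9870 − j8270 Ω
|Z| = √(9870² + 8270²) = 12900 Ω
I = V/|Z| = 12/12900 = 932 μA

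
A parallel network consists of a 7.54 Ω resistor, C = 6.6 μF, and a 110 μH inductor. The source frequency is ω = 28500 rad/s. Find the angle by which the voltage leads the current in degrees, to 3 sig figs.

X_L = ωL = 3.14 Ω
X_C = 1/(ωC) = 5.32 Ω
Parallel: admittances add. Y = 1/R + 1/(jωL) + jωC
Y = (0.133 − j0.131) S
|Y| = 0.186 S → |Z| = 1/|Y| = 5.37 Ω, ∠Z = −∠Y = 44.6°

44.6°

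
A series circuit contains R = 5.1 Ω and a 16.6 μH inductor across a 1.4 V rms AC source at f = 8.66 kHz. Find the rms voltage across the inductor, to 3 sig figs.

0.244 V

ω = 2πf = 54410 rad/s
X_L = ωL = 0.903 Ω
Z = 5.10 + j0.903 Ω
|Z| = √(5.10² + 0.903²) = 5.18 Ω
I = V/|Z| = 270 mA
V_L = I·|Z_L| = 0.270 × 0.903 = 0.244 V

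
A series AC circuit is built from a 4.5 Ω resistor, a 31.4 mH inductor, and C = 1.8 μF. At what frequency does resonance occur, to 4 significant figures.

669.5 Hz

ω₀ = 1/√(LC) = 1/√(0.0314 × 1.8e-06) = 4206 rad/s
f₀ = ω₀/(2π) = 669.5 Hz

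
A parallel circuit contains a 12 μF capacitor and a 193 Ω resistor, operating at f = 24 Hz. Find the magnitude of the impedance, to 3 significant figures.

182 Ω

ω = 2πf = 150.8 rad/s
X_C = 1/(ωC) = 553 Ω
Parallel: admittances add. Y = 1/R + jωC
Y = (0.00518 + j0.00181) S
|Y| = 0.00549 S → |Z| = 1/|Y| = 182 Ω, ∠Z = −∠Y = -19.3°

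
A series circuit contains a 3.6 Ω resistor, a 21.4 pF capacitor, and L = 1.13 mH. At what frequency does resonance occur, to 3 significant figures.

ω₀ = 1/√(LC) = 1/√(0.00113 × 2.14e-11) = 6.431e+06 rad/s
f₀ = ω₀/(2π) = 1.02 MHz

1.02 MHz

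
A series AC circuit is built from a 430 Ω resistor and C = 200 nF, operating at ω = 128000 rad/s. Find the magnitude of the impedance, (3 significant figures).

X_C = 1/(ωC) = 39.1 Ω
Z = 430 − j39.1 Ω
|Z| = √(430² + 39.1²) = 432 Ω

432 Ω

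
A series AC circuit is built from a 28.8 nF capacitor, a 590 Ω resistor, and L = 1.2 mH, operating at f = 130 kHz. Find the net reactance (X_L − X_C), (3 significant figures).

938 Ω

ω = 2πf = 816800 rad/s
X_L = ωL = 980 Ω
X_C = 1/(ωC) = 42.5 Ω
X = 980 − 42.5 = 938 Ω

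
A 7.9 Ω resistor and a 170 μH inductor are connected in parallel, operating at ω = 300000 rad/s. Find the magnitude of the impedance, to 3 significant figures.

7.81 Ω

X_L = ωL = 51.0 Ω
Parallel: admittances add. Y = 1/R + 1/(jωL)
Y = (0.127 − j0.0196) S
|Y| = 0.128 S → |Z| = 1/|Y| = 7.81 Ω, ∠Z = −∠Y = 8.81°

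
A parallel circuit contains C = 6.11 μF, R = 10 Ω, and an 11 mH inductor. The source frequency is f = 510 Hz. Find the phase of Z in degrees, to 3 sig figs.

ω = 2πf = 3204 rad/s
X_L = ωL = 35.2 Ω
X_C = 1/(ωC) = 51.1 Ω
Parallel: admittances add. Y = 1/R + 1/(jωL) + jωC
Y = (0.100 − j0.00879) S
|Y| = 0.100 S → |Z| = 1/|Y| = 9.96 Ω, ∠Z = −∠Y = 5.02°

5.02°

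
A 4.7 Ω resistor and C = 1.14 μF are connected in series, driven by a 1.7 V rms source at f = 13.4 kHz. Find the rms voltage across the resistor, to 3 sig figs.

0.699 V

ω = 2πf = 84190 rad/s
X_C = 1/(ωC) = 10.4 Ω
Z = 4.70 − j10.4 Ω
|Z| = √(4.70² + 10.4²) = 11.4 Ω
I = V/|Z| = 149 mA
V_R = I·|Z_R| = 0.149 × 4.70 = 0.699 V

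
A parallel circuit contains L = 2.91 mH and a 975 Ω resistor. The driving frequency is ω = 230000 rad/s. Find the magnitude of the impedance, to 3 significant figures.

X_L = ωL = 669 Ω
Parallel: admittances add. Y = 1/R + 1/(jωL)
Y = (0.00103 − j0.00149) S
|Y| = 0.00181 S → |Z| = 1/|Y| = 552 Ω, ∠Z = −∠Y = 55.5°

552 Ω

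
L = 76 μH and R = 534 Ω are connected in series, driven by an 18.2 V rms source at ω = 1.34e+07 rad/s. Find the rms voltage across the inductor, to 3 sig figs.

16.1 V

X_L = ωL = 1020 Ω
Z = 534 + j1020 Ω
|Z| = √(534² + 1020²) = 1150 Ω
I = V/|Z| = 15.8 mA
V_L = I·|Z_L| = 0.0158 × 1020 = 16.1 V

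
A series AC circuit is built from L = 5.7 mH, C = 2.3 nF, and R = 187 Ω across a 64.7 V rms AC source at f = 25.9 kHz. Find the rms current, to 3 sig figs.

ω = 2πf = 162700 rad/s
X_L = ωL = 928 Ω
X_C = 1/(ωC) = 2670 Ω
Net reactance X = X_L − X_C = -1740 Ω
Z = 187 − j1740 Ω
|Z| = √(187² + 1740²) = 1750 Ω
I = V/|Z| = 64.7/1750 = 36.9 mA

36.9 mA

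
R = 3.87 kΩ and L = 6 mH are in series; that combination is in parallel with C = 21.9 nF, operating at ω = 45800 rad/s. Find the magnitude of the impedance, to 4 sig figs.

982.5 Ω

X_L = ωL = 274.8 Ω
X_C = 1/(ωC) = 997.0 Ω
Branch 1 (R+jX_L): Z₁ = 3870 + j274.8 Ω, |Z₁| = 3880 Ω
Branch 2 (−jX_C): Z₂ = −j997.0 Ω
Parallel: Z = Z₁Z₂/(Z₁+Z₂), |Z| = 982.5 Ω, ∠Z = -75.37°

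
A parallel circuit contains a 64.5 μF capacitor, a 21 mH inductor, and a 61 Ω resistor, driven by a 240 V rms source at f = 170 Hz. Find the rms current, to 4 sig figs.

7.038 A

ω = 2πf = 1068 rad/s
X_L = ωL = 22.43 Ω
X_C = 1/(ωC) = 14.51 Ω
Parallel: admittances add. Y = 1/R + 1/(jωL) + jωC
Y = (0.01639 + j0.02431) S
|Y| = 0.02932 S → |Z| = 1/|Y| = 34.10 Ω, ∠Z = −∠Y = -56.01°
I = V/|Z| = 240/34.10 = 7.038 A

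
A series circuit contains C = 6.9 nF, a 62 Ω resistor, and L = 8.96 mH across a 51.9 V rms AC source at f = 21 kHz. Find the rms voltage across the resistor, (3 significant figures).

30.9 V

ω = 2πf = 131900 rad/s
X_L = ωL = 1180 Ω
X_C = 1/(ωC) = 1100 Ω
Net reactance X = X_L − X_C = 83.9 Ω
Z = 62.0 + j83.9 Ω
|Z| = √(62.0² + 83.9²) = 104 Ω
I = V/|Z| = 498 mA
V_R = I·|Z_R| = 0.498 × 62.0 = 30.9 V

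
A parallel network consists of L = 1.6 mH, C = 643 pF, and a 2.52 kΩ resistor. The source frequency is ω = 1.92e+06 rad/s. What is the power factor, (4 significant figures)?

X_L = ωL = 3072 Ω
X_C = 1/(ωC) = 810.0 Ω
Parallel: admittances add. Y = 1/R + 1/(jωL) + jωC
Y = (0.0003968 + j0.0009090) S
|Y| = 0.0009919 S → |Z| = 1/|Y| = 1008 Ω, ∠Z = −∠Y = -66.42°
cos φ = cos(-66.42°) = 0.4001

0.4001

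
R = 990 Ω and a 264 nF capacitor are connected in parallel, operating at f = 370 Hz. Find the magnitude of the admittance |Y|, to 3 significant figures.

ω = 2πf = 2325 rad/s
X_C = 1/(ωC) = 1630 Ω
Parallel: admittances add. Y = 1/R + jωC
Y = (0.00101 + j0.000614) S
|Y| = 0.00118 S → |Z| = 1/|Y| = 846 Ω, ∠Z = −∠Y = -31.3°

1.18 mS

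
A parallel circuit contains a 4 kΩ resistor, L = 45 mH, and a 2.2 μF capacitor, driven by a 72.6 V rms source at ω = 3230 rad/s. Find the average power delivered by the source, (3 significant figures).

X_L = ωL = 145 Ω
X_C = 1/(ωC) = 141 Ω
Parallel: admittances add. Y = 1/R + 1/(jωL) + jωC
Y = (0.000250 + j0.000226) S
|Y| = 0.000337 S → |Z| = 1/|Y| = 2970 Ω, ∠Z = −∠Y = -42.1°
I = V/|Z| = 24.5 mA
P = VI cos φ = 72.6 × 0.0245 × cos(-42.1°) = 1.32 W

1.32 W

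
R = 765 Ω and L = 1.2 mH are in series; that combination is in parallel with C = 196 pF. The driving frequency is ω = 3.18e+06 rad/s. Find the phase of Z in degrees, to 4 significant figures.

X_L = ωL = 3816 Ω
X_C = 1/(ωC) = 1604 Ω
Branch 1 (R+jX_L): Z₁ = 765.0 + j3816 Ω, |Z₁| = 3892 Ω
Branch 2 (−jX_C): Z₂ = −j1604 Ω
Parallel: Z = Z₁Z₂/(Z₁+Z₂), |Z| = 2668 Ω, ∠Z = -82.26°

-82.26°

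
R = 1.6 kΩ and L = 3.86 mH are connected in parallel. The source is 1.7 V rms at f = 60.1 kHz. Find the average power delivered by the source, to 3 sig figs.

ω = 2πf = 377600 rad/s
X_L = ωL = 1460 Ω
Parallel: admittances add. Y = 1/R + 1/(jωL)
Y = (0.000625 − j0.000686) S
|Y| = 0.000928 S → |Z| = 1/|Y| = 1080 Ω, ∠Z = −∠Y = 47.7°
I = V/|Z| = 1.58 mA
P = VI cos φ = 1.7 × 0.00158 × cos(47.7°) = 1.81 mW

1.81 mW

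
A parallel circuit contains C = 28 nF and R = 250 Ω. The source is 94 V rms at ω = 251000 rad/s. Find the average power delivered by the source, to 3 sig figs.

35.3 W

X_C = 1/(ωC) = 142 Ω
Parallel: admittances add. Y = 1/R + jωC
Y = (0.00400 + j0.00703) S
|Y| = 0.00809 S → |Z| = 1/|Y| = 124 Ω, ∠Z = −∠Y = -60.4°
I = V/|Z| = 760 mA
P = VI cos φ = 94 × 0.760 × cos(-60.4°) = 35.3 W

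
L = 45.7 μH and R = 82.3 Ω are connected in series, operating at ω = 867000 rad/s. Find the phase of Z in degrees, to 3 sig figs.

25.7°

X_L = ωL = 39.6 Ω
Z = 82.3 + j39.6 Ω
|Z| = √(82.3² + 39.6²) = 91.3 Ω
∠Z = arctan(39.6/82.3) = 25.7°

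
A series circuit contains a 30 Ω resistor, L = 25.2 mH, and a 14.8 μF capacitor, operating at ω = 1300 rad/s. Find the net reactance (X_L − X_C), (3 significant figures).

-19.2 Ω

X_L = ωL = 32.8 Ω
X_C = 1/(ωC) = 52.0 Ω
X = 32.8 − 52.0 = -19.2 Ω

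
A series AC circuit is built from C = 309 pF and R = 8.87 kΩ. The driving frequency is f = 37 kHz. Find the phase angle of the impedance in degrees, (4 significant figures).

ω = 2πf = 232500 rad/s
X_C = 1/(ωC) = 13920 Ω
Z = 8870 − j13920 Ω
|Z| = √(8870² + 13920²) = 16510 Ω
∠Z = arctan(-13920/8870) = -57.50°

-57.50°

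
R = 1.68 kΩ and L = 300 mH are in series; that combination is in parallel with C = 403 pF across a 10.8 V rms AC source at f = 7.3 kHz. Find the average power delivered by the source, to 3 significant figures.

ω = 2πf = 45870 rad/s
X_L = ωL = 13800 Ω
X_C = 1/(ωC) = 54100 Ω
Branch 1 (R+jX_L): Z₁ = 1680 + j13800 Ω, |Z₁| = 13900 Ω
Branch 2 (−jX_C): Z₂ = −j54100 Ω
Parallel: Z = Z₁Z₂/(Z₁+Z₂), |Z| = 18600 Ω, ∠Z = 80.7°
I = V/|Z| = 581 μA
P = VI cos φ = 10.8 × 0.000581 × cos(80.7°) = 1.02 mW

1.02 mW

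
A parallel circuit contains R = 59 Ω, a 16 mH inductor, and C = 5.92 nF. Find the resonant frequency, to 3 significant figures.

ω₀ = 1/√(LC) = 1/√(0.016 × 5.92e-09) = 102700 rad/s
f₀ = ω₀/(2π) = 16.4 kHz

16.4 kHz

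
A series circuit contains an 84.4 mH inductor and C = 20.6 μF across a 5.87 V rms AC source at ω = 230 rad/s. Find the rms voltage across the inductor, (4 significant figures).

X_L = ωL = 19.41 Ω
X_C = 1/(ωC) = 211.1 Ω
Net reactance X = X_L − X_C = -191.6 Ω
Z = − j191.6 Ω
|Z| = √(0² + 191.6²) = 191.6 Ω
I = V/|Z| = 30.63 mA
V_L = I·|Z_L| = 0.03063 × 19.41 = 0.5946 V

0.5946 V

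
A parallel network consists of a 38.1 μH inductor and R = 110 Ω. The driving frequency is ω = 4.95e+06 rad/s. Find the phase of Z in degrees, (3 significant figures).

30.3°

X_L = ωL = 189 Ω
Parallel: admittances add. Y = 1/R + 1/(jωL)
Y = (0.00909 − j0.00530) S
|Y| = 0.0105 S → |Z| = 1/|Y| = 95.0 Ω, ∠Z = −∠Y = 30.3°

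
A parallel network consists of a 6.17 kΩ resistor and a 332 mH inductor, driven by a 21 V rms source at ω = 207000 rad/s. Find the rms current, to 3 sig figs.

X_L = ωL = 68700 Ω
Parallel: admittances add. Y = 1/R + 1/(jωL)
Y = (0.000162 − j1.46e-05) S
|Y| = 0.000163 S → |Z| = 1/|Y| = 6150 Ω, ∠Z = −∠Y = 5.13°
I = V/|Z| = 21/6150 = 3.42 mA

3.42 mA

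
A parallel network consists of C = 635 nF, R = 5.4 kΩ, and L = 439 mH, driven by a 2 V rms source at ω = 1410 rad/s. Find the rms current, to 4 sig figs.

1.487 mA

X_L = ωL = 619.0 Ω
X_C = 1/(ωC) = 1117 Ω
Parallel: admittances add. Y = 1/R + 1/(jωL) + jωC
Y = (0.0001852 − j0.0007202) S
|Y| = 0.0007436 S → |Z| = 1/|Y| = 1345 Ω, ∠Z = −∠Y = 75.58°
I = V/|Z| = 2/1345 = 1.487 mA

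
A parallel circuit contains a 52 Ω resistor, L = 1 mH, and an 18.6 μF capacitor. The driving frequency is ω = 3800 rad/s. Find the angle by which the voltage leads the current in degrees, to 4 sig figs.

X_L = ωL = 3.800 Ω
X_C = 1/(ωC) = 14.15 Ω
Parallel: admittances add. Y = 1/R + 1/(jωL) + jωC
Y = (0.01923 − j0.1925) S
|Y| = 0.1934 S → |Z| = 1/|Y| = 5.170 Ω, ∠Z = −∠Y = 84.29°

84.29°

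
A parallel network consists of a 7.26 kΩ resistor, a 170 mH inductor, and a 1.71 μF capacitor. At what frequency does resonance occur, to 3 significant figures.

ω₀ = 1/√(LC) = 1/√(0.17 × 1.71e-06) = 1855 rad/s
f₀ = ω₀/(2π) = 295 Hz

295 Hz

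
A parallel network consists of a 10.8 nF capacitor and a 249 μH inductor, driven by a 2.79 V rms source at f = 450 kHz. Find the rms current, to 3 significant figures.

ω = 2πf = 2.827e+06 rad/s
X_L = ωL = 704 Ω
X_C = 1/(ωC) = 32.7 Ω
Parallel: admittances add. Y = 1/(jωL) + jωC
Y = (0 + j0.0291) S
|Y| = 0.0291 S → |Z| = 1/|Y| = 34.3 Ω, ∠Z = −∠Y = -90.0°
I = V/|Z| = 2.79/34.3 = 81.2 mA

81.2 mA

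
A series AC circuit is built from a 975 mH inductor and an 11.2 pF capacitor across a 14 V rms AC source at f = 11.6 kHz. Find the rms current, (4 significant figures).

ω = 2πf = 72880 rad/s
X_L = ωL = 71060 Ω
X_C = 1/(ωC) = 1.225e+06 Ω
Net reactance X = X_L − X_C = -1.154e+06 Ω
Z = − j1.154e+06 Ω
|Z| = √(0² + 1.154e+06²) = 1.154e+06 Ω
I = V/|Z| = 14/1.154e+06 = 12.13 μA

12.13 μA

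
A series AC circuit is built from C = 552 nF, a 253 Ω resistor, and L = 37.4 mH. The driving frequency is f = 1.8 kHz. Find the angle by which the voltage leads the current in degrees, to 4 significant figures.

46.09°

ω = 2πf = 11310 rad/s
X_L = ωL = 423.0 Ω
X_C = 1/(ωC) = 160.2 Ω
Net reactance X = X_L − X_C = 262.8 Ω
Z = 253.0 + j262.8 Ω
|Z| = √(253.0² + 262.8²) = 364.8 Ω
∠Z = arctan(262.8/253.0) = 46.09°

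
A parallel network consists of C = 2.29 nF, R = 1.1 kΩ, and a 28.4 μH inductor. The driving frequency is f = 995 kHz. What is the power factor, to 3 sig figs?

ω = 2πf = 6.252e+06 rad/s
X_L = ωL = 178 Ω
X_C = 1/(ωC) = 69.8 Ω
Parallel: admittances add. Y = 1/R + 1/(jωL) + jωC
Y = (0.000909 + j0.00868) S
|Y| = 0.00873 S → |Z| = 1/|Y| = 115 Ω, ∠Z = −∠Y = -84.0°
cos φ = cos(-84.0°) = 0.104

0.104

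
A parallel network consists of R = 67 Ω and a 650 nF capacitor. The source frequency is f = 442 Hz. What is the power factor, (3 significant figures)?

ω = 2πf = 2777 rad/s
X_C = 1/(ωC) = 554 Ω
Parallel: admittances add. Y = 1/R + jωC
Y = (0.0149 + j0.00181) S
|Y| = 0.0150 S → |Z| = 1/|Y| = 66.5 Ω, ∠Z = −∠Y = -6.90°
cos φ = cos(-6.90°) = 0.993

0.993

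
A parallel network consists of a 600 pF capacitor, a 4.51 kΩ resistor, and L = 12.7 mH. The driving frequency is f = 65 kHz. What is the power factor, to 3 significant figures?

0.973

ω = 2πf = 408400 rad/s
X_L = ωL = 5190 Ω
X_C = 1/(ωC) = 4080 Ω
Parallel: admittances add. Y = 1/R + 1/(jωL) + jωC
Y = (0.000222 + j5.22e-05) S
|Y| = 0.000228 S → |Z| = 1/|Y| = 4390 Ω, ∠Z = −∠Y = -13.3°
cos φ = cos(-13.3°) = 0.973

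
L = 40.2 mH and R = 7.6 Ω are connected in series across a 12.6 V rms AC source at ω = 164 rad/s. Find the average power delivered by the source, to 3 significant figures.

X_L = ωL = 6.59 Ω
Z = 7.60 + j6.59 Ω
|Z| = √(7.60² + 6.59²) = 10.1 Ω
∠Z = arctan(6.59/7.60) = 40.9°
I = V/|Z| = 1.25 A
P = VI cos φ = 12.6 × 1.25 × cos(40.9°) = 11.9 W

11.9 W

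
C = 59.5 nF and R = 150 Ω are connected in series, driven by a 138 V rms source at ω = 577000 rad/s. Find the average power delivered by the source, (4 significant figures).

122.3 W

X_C = 1/(ωC) = 29.13 Ω
Z = 150.0 − j29.13 Ω
|Z| = √(150.0² + 29.13²) = 152.8 Ω
∠Z = arctan(-29.13/150.0) = -10.99°
I = V/|Z| = 903.1 mA
P = VI cos φ = 138 × 0.9031 × cos(-10.99°) = 122.3 W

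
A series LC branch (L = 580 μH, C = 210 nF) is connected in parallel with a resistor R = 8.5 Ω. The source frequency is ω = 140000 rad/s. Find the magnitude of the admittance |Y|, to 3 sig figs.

120 mS

X_L = ωL = 81.2 Ω
X_C = 1/(ωC) = 34.0 Ω
Branch 1: Z₁ = R = 8.50 Ω
Branch 2 (series LC): Z₂ = j(X_L − X_C) = j47.2 Ω
Parallel: Z = Z₁Z₂/(Z₁+Z₂), |Z| = 8.37 Ω, ∠Z = 10.2°
|Y| = 1/|Z| = 120 mS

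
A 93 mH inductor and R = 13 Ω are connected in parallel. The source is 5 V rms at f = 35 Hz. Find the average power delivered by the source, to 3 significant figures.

ω = 2πf = 219.9 rad/s
X_L = ωL = 20.5 Ω
Parallel: admittances add. Y = 1/R + 1/(jωL)
Y = (0.0769 − j0.0489) S
|Y| = 0.0911 S → |Z| = 1/|Y| = 11.0 Ω, ∠Z = −∠Y = 32.4°
I = V/|Z| = 456 mA
P = VI cos φ = 5 × 0.456 × cos(32.4°) = 1.92 W

1.92 W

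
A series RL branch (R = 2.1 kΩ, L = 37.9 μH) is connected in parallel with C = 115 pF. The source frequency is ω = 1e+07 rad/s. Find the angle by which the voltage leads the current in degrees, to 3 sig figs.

-66.6°

X_L = ωL = 379 Ω
X_C = 1/(ωC) = 870 Ω
Branch 1 (R+jX_L): Z₁ = 2100 + j379 Ω, |Z₁| = 2130 Ω
Branch 2 (−jX_C): Z₂ = −j870 Ω
Parallel: Z = Z₁Z₂/(Z₁+Z₂), |Z| = 860 Ω, ∠Z = -66.6°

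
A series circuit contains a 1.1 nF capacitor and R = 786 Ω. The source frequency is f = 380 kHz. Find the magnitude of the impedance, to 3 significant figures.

873 Ω

ω = 2πf = 2.388e+06 rad/s
X_C = 1/(ωC) = 381 Ω
Z = 786 − j381 Ω
|Z| = √(786² + 381²) = 873 Ω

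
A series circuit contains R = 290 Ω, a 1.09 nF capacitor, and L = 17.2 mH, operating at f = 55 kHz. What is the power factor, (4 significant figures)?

ω = 2πf = 345600 rad/s
X_L = ωL = 5944 Ω
X_C = 1/(ωC) = 2655 Ω
Net reactance X = X_L − X_C = 3289 Ω
Z = 290.0 + j3289 Ω
|Z| = √(290.0² + 3289²) = 3302 Ω
∠Z = arctan(3289/290.0) = 84.96°
cos φ = cos(84.96°) = 0.08783

0.08783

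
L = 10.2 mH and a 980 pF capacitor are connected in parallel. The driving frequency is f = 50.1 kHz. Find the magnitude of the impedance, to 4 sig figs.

ω = 2πf = 314800 rad/s
X_L = ωL = 3211 Ω
X_C = 1/(ωC) = 3242 Ω
Parallel: admittances add. Y = 1/(jωL) + jωC
Y = (0 − j2.954e-06) S
|Y| = 2.954e-06 S → |Z| = 1/|Y| = 338500 Ω, ∠Z = −∠Y = 90.00°

338500 Ω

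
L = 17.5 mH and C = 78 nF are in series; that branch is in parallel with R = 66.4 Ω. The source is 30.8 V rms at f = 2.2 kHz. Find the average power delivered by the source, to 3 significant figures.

14.3 W

ω = 2πf = 13820 rad/s
X_L = ωL = 242 Ω
X_C = 1/(ωC) = 927 Ω
Branch 1: Z₁ = R = 66.4 Ω
Branch 2 (series LC): Z₂ = j(X_L − X_C) = −j686 Ω
Parallel: Z = Z₁Z₂/(Z₁+Z₂), |Z| = 66.1 Ω, ∠Z = -5.53°
I = V/|Z| = 466 mA
P = VI cos φ = 30.8 × 0.466 × cos(-5.53°) = 14.3 W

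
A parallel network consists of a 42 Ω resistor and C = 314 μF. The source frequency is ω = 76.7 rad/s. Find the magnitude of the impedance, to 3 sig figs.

X_C = 1/(ωC) = 41.5 Ω
Parallel: admittances add. Y = 1/R + jωC
Y = (0.0238 + j0.0241) S
|Y| = 0.0339 S → |Z| = 1/|Y| = 29.5 Ω, ∠Z = −∠Y = -45.3°

29.5 Ω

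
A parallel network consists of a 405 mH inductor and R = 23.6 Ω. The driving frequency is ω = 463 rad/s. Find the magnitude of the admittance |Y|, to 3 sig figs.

X_L = ωL = 188 Ω
Parallel: admittances add. Y = 1/R + 1/(jωL)
Y = (0.0424 − j0.00533) S
|Y| = 0.0427 S → |Z| = 1/|Y| = 23.4 Ω, ∠Z = −∠Y = 7.17°

42.7 mS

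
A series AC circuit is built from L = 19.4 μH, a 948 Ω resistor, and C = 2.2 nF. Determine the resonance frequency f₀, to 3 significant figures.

ω₀ = 1/√(LC) = 1/√(1.94e-05 × 2.2e-09) = 4.84e+06 rad/s
f₀ = ω₀/(2π) = 770 kHz

770 kHz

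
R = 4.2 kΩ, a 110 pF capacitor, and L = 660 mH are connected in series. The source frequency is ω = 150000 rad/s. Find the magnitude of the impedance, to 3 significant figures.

X_L = ωL = 99000 Ω
X_C = 1/(ωC) = 60600 Ω
Net reactance X = X_L − X_C = 38400 Ω
Z = 4200 + j38400 Ω
|Z| = √(4200² + 38400²) = 38600 Ω

38600 Ω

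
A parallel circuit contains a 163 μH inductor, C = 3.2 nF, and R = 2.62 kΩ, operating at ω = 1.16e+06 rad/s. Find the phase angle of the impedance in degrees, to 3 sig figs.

X_L = ωL = 189 Ω
X_C = 1/(ωC) = 269 Ω
Parallel: admittances add. Y = 1/R + 1/(jωL) + jωC
Y = (0.000382 − j0.00158) S
|Y| = 0.00162 S → |Z| = 1/|Y| = 616 Ω, ∠Z = −∠Y = 76.4°

76.4°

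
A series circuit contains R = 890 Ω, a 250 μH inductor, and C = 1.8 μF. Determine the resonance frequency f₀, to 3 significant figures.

7.50 kHz

ω₀ = 1/√(LC) = 1/√(0.00025 × 1.8e-06) = 47140 rad/s
f₀ = ω₀/(2π) = 7.50 kHz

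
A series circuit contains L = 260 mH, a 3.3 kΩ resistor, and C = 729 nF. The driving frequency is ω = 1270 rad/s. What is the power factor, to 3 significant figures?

0.975

X_L = ωL = 330 Ω
X_C = 1/(ωC) = 1080 Ω
Net reactance X = X_L − X_C = -750 Ω
Z = 3300 − j750 Ω
|Z| = √(3300² + 750²) = 3380 Ω
∠Z = arctan(-750/3300) = -12.8°
cos φ = cos(-12.8°) = 0.975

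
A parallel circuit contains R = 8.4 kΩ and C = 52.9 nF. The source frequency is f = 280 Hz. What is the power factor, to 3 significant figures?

ω = 2πf = 1759 rad/s
X_C = 1/(ωC) = 10700 Ω
Parallel: admittances add. Y = 1/R + jωC
Y = (0.000119 + j9.31e-05) S
|Y| = 0.000151 S → |Z| = 1/|Y| = 6620 Ω, ∠Z = −∠Y = -38.0°
cos φ = cos(-38.0°) = 0.788

0.788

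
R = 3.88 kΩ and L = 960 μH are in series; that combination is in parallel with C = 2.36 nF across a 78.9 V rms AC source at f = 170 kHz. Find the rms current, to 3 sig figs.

195 mA

ω = 2πf = 1.068e+06 rad/s
X_L = ωL = 1030 Ω
X_C = 1/(ωC) = 397 Ω
Branch 1 (R+jX_L): Z₁ = 3880 + j1030 Ω, |Z₁| = 4010 Ω
Branch 2 (−jX_C): Z₂ = −j397 Ω
Parallel: Z = Z₁Z₂/(Z₁+Z₂), |Z| = 405 Ω, ∠Z = -84.4°
I = V/|Z| = 78.9/405 = 195 mA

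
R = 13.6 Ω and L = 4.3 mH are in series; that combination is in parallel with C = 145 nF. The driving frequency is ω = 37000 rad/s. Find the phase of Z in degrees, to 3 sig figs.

58.6°

X_L = ωL = 159 Ω
X_C = 1/(ωC) = 186 Ω
Branch 1 (R+jX_L): Z₁ = 13.6 + j159 Ω, |Z₁| = 160 Ω
Branch 2 (−jX_C): Z₂ = −j186 Ω
Parallel: Z = Z₁Z₂/(Z₁+Z₂), |Z| = 976 Ω, ∠Z = 58.6°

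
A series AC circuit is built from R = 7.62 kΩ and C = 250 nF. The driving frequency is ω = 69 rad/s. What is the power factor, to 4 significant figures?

X_C = 1/(ωC) = 57970 Ω
Z = 7620 − j57970 Ω
|Z| = √(7620² + 57970²) = 58470 Ω
∠Z = arctan(-57970/7620) = -82.51°
cos φ = cos(-82.51°) = 0.1303

0.1303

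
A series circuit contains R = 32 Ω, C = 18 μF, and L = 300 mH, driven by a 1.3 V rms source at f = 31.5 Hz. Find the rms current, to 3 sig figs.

5.81 mA

ω = 2πf = 197.9 rad/s
X_L = ωL = 59.4 Ω
X_C = 1/(ωC) = 281 Ω
Net reactance X = X_L − X_C = -221 Ω
Z = 32.0 − j221 Ω
|Z| = √(32.0² + 221²) = 224 Ω
I = V/|Z| = 1.3/224 = 5.81 mA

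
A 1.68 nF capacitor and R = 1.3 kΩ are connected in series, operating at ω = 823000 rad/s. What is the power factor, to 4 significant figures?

0.8739

X_C = 1/(ωC) = 723.3 Ω
Z = 1300 − j723.3 Ω
|Z| = √(1300² + 723.3²) = 1488 Ω
∠Z = arctan(-723.3/1300) = -29.09°
cos φ = cos(-29.09°) = 0.8739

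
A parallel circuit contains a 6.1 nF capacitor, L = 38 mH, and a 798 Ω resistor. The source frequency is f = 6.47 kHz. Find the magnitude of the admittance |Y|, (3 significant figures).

1.32 mS

ω = 2πf = 40650 rad/s
X_L = ωL = 1540 Ω
X_C = 1/(ωC) = 4030 Ω
Parallel: admittances add. Y = 1/R + 1/(jωL) + jωC
Y = (0.00125 − j0.000399) S
|Y| = 0.00132 S → |Z| = 1/|Y| = 760 Ω, ∠Z = −∠Y = 17.7°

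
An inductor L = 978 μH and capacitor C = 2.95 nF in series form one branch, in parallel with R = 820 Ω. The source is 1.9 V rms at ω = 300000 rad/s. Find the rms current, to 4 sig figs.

X_L = ωL = 293.4 Ω
X_C = 1/(ωC) = 1130 Ω
Branch 1: Z₁ = R = 820.0 Ω
Branch 2 (series LC): Z₂ = j(X_L − X_C) = −j836.5 Ω
Parallel: Z = Z₁Z₂/(Z₁+Z₂), |Z| = 585.6 Ω, ∠Z = -44.43°
I = V/|Z| = 1.9/585.6 = 3.245 mA

3.245 mA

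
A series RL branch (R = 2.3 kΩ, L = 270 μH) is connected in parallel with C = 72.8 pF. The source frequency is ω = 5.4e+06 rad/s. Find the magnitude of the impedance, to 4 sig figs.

X_L = ωL = 1458 Ω
X_C = 1/(ωC) = 2544 Ω
Branch 1 (R+jX_L): Z₁ = 2300 + j1458 Ω, |Z₁| = 2723 Ω
Branch 2 (−jX_C): Z₂ = −j2544 Ω
Parallel: Z = Z₁Z₂/(Z₁+Z₂), |Z| = 2724 Ω, ∠Z = -32.36°

2724 Ω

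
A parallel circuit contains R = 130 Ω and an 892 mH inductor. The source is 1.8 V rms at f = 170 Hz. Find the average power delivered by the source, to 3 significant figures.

24.9 mW

ω = 2πf = 1068 rad/s
X_L = ωL = 953 Ω
Parallel: admittances add. Y = 1/R + 1/(jωL)
Y = (0.00769 − j0.00105) S
|Y| = 0.00776 S → |Z| = 1/|Y| = 129 Ω, ∠Z = −∠Y = 7.77°
I = V/|Z| = 14.0 mA
P = VI cos φ = 1.8 × 0.0140 × cos(7.77°) = 24.9 mW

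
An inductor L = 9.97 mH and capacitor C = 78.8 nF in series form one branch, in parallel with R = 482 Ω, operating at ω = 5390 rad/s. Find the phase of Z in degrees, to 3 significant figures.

-11.8°

X_L = ωL = 53.7 Ω
X_C = 1/(ωC) = 2350 Ω
Branch 1: Z₁ = R = 482 Ω
Branch 2 (series LC): Z₂ = j(X_L − X_C) = −j2300 Ω
Parallel: Z = Z₁Z₂/(Z₁+Z₂), |Z| = 472 Ω, ∠Z = -11.8°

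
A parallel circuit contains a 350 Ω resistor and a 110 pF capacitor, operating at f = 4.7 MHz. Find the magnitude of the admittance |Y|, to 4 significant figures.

ω = 2πf = 2.953e+07 rad/s
X_C = 1/(ωC) = 307.8 Ω
Parallel: admittances add. Y = 1/R + jωC
Y = (0.002857 + j0.003248) S
|Y| = 0.004326 S → |Z| = 1/|Y| = 231.2 Ω, ∠Z = −∠Y = -48.67°

4.326 mS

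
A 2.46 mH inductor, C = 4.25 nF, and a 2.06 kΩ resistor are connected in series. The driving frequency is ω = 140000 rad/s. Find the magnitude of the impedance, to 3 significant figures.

2460 Ω

X_L = ωL = 344 Ω
X_C = 1/(ωC) = 1680 Ω
Net reactance X = X_L − X_C = -1340 Ω
Z = 2060 − j1340 Ω
|Z| = √(2060² + 1340²) = 2460 Ω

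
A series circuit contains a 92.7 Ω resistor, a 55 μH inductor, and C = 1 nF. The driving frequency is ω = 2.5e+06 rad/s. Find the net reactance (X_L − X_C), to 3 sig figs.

X_L = ωL = 138 Ω
X_C = 1/(ωC) = 400 Ω
X = 138 − 400 = -262 Ω

-262 Ω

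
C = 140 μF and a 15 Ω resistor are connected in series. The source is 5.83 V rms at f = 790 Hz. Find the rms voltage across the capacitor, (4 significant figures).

ω = 2πf = 4964 rad/s
X_C = 1/(ωC) = 1.439 Ω
Z = 15.00 − j1.439 Ω
|Z| = √(15.00² + 1.439²) = 15.07 Ω
I = V/|Z| = 386.9 mA
V_C = I·|Z_C| = 0.3869 × 1.439 = 0.5567 V

0.5567 V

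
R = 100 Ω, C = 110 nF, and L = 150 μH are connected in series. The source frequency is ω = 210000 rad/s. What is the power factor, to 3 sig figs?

0.993

X_L = ωL = 31.5 Ω
X_C = 1/(ωC) = 43.3 Ω
Net reactance X = X_L − X_C = -11.8 Ω
Z = 100 − j11.8 Ω
|Z| = √(100² + 11.8²) = 101 Ω
∠Z = arctan(-11.8/100) = -6.72°
cos φ = cos(-6.72°) = 0.993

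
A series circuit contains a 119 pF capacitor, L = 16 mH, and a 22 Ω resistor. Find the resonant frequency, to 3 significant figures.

ω₀ = 1/√(LC) = 1/√(0.016 × 1.19e-10) = 724700 rad/s
f₀ = ω₀/(2π) = 115 kHz

115 kHz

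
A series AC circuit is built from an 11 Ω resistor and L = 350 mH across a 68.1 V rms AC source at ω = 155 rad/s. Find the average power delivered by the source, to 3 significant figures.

16.6 W

X_L = ωL = 54.2 Ω
Z = 11.0 + j54.2 Ω
|Z| = √(11.0² + 54.2²) = 55.4 Ω
∠Z = arctan(54.2/11.0) = 78.5°
I = V/|Z| = 1.23 A
P = VI cos φ = 68.1 × 1.23 × cos(78.5°) = 16.6 W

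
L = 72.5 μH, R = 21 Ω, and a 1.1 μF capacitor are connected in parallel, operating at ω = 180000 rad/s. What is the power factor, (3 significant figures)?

0.365

X_L = ωL = 13.1 Ω
X_C = 1/(ωC) = 5.05 Ω
Parallel: admittances add. Y = 1/R + 1/(jωL) + jωC
Y = (0.0476 + j0.121) S
|Y| = 0.130 S → |Z| = 1/|Y| = 7.67 Ω, ∠Z = −∠Y = -68.6°
cos φ = cos(-68.6°) = 0.365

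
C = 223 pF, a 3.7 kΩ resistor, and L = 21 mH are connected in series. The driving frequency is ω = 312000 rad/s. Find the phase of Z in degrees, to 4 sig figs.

X_L = ωL = 6552 Ω
X_C = 1/(ωC) = 14370 Ω
Net reactance X = X_L − X_C = -7821 Ω
Z = 3700 − j7821 Ω
|Z| = √(3700² + 7821²) = 8652 Ω
∠Z = arctan(-7821/3700) = -64.68°

-64.68°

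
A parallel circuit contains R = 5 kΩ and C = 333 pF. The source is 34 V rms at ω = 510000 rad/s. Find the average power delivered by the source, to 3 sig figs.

X_C = 1/(ωC) = 5890 Ω
Parallel: admittances add. Y = 1/R + jωC
Y = (0.000200 + j0.000170) S
|Y| = 0.000262 S → |Z| = 1/|Y| = 3810 Ω, ∠Z = −∠Y = -40.3°
I = V/|Z| = 8.92 mA
P = VI cos φ = 34 × 0.00892 × cos(-40.3°) = 231 mW

231 mW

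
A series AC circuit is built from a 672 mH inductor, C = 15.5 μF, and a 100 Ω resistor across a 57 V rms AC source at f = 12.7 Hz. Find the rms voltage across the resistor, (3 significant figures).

7.49 V

ω = 2πf = 79.80 rad/s
X_L = ωL = 53.6 Ω
X_C = 1/(ωC) = 809 Ω
Net reactance X = X_L − X_C = -755 Ω
Z = 100 − j755 Ω
|Z| = √(100² + 755²) = 761 Ω
I = V/|Z| = 74.9 mA
V_R = I·|Z_R| = 0.0749 × 100 = 7.49 V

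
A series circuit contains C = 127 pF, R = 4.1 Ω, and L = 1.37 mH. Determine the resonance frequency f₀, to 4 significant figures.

ω₀ = 1/√(LC) = 1/√(0.00137 × 1.27e-10) = 2.397e+06 rad/s
f₀ = ω₀/(2π) = 381.6 kHz

381.6 kHz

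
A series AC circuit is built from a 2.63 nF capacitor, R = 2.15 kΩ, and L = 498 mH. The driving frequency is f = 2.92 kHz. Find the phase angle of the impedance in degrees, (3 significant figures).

-79.5°

ω = 2πf = 18350 rad/s
X_L = ωL = 9140 Ω
X_C = 1/(ωC) = 20700 Ω
Net reactance X = X_L − X_C = -11600 Ω
Z = 2150 − j11600 Ω
|Z| = √(2150² + 11600²) = 11800 Ω
∠Z = arctan(-11600/2150) = -79.5°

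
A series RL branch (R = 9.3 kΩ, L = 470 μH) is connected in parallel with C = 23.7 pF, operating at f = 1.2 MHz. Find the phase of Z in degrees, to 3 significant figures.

-56.7°

ω = 2πf = 7.54e+06 rad/s
X_L = ωL = 3540 Ω
X_C = 1/(ωC) = 5600 Ω
Branch 1 (R+jX_L): Z₁ = 9300 + j3540 Ω, |Z₁| = 9950 Ω
Branch 2 (−jX_C): Z₂ = −j5600 Ω
Parallel: Z = Z₁Z₂/(Z₁+Z₂), |Z| = 5850 Ω, ∠Z = -56.7°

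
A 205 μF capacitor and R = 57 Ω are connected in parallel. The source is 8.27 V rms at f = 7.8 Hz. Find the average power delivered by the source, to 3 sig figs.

1.20 W

ω = 2πf = 49.01 rad/s
X_C = 1/(ωC) = 99.5 Ω
Parallel: admittances add. Y = 1/R + jωC
Y = (0.0175 + j0.0100) S
|Y| = 0.0202 S → |Z| = 1/|Y| = 49.5 Ω, ∠Z = −∠Y = -29.8°
I = V/|Z| = 167 mA
P = VI cos φ = 8.27 × 0.167 × cos(-29.8°) = 1.20 W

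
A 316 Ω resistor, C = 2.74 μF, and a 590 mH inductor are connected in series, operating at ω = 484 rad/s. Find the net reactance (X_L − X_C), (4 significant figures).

X_L = ωL = 285.6 Ω
X_C = 1/(ωC) = 754.1 Ω
X = 285.6 − 754.1 = -468.5 Ω

-468.5 Ω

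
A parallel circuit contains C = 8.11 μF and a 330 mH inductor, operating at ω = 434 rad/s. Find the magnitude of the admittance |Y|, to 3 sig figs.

X_L = ωL = 143 Ω
X_C = 1/(ωC) = 284 Ω
Parallel: admittances add. Y = 1/(jωL) + jωC
Y = (0 − j0.00346) S
|Y| = 0.00346 S → |Z| = 1/|Y| = 289 Ω, ∠Z = −∠Y = 90.0°

3.46 mS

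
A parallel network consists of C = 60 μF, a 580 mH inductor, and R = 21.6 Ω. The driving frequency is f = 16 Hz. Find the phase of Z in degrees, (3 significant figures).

13.5°

ω = 2πf = 100.5 rad/s
X_L = ωL = 58.3 Ω
X_C = 1/(ωC) = 166 Ω
Parallel: admittances add. Y = 1/R + 1/(jωL) + jωC
Y = (0.0463 − j0.0111) S
|Y| = 0.0476 S → |Z| = 1/|Y| = 21.0 Ω, ∠Z = −∠Y = 13.5°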